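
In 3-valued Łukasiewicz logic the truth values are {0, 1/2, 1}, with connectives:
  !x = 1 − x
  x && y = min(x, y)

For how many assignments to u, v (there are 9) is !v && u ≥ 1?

1

u = 0, v = 0 ↦ 0  <
u = 0, v = 1/2 ↦ 0  <
u = 0, v = 1 ↦ 0  <
u = 1/2, v = 0 ↦ 1/2  <
u = 1/2, v = 1/2 ↦ 1/2  <
u = 1/2, v = 1 ↦ 0  <
u = 1, v = 0 ↦ 1  ≥
u = 1, v = 1/2 ↦ 1/2  <
u = 1, v = 1 ↦ 0  <
So 1 of the 9 assignments meets the threshold.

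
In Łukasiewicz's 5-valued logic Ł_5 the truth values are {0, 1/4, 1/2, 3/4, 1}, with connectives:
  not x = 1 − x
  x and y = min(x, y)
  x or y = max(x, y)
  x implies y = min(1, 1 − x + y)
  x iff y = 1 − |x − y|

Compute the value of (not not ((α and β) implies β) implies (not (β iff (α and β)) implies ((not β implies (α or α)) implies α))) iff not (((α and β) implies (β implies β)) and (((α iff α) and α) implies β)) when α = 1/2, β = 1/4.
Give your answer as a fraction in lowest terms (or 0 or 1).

α and β = 1/2 and 1/4 = 1/4
(α and β) implies β = 1/4 implies 1/4 = 1
not ((α and β) implies β) = not 1 = 0
not not ((α and β) implies β) = not 0 = 1
α and β = 1/2 and 1/4 = 1/4
β iff (α and β) = 1/4 iff 1/4 = 1
not (β iff (α and β)) = not 1 = 0
not β = not 1/4 = 3/4
α or α = 1/2 or 1/2 = 1/2
not β implies (α or α) = 3/4 implies 1/2 = 3/4
(not β implies (α or α)) implies α = 3/4 implies 1/2 = 3/4
not (β iff (α and β)) implies ((not β implies (α or α)) implies α) = 0 implies 3/4 = 1
not not ((α and β) implies β) implies (not (β iff (α and β)) implies ((not β implies (α or α)) implies α)) = 1 implies 1 = 1
α and β = 1/2 and 1/4 = 1/4
β implies β = 1/4 implies 1/4 = 1
(α and β) implies (β implies β) = 1/4 implies 1 = 1
α iff α = 1/2 iff 1/2 = 1
(α iff α) and α = 1 and 1/2 = 1/2
((α iff α) and α) implies β = 1/2 implies 1/4 = 3/4
((α and β) implies (β implies β)) and (((α iff α) and α) implies β) = 1 and 3/4 = 3/4
not (((α and β) implies (β implies β)) and (((α iff α) and α) implies β)) = not 3/4 = 1/4
(not not ((α and β) implies β) implies (not (β iff (α and β)) implies ((not β implies (α or α)) implies α))) iff not (((α and β) implies (β implies β)) and (((α iff α) and α) implies β)) = 1 iff 1/4 = 1/4

1/4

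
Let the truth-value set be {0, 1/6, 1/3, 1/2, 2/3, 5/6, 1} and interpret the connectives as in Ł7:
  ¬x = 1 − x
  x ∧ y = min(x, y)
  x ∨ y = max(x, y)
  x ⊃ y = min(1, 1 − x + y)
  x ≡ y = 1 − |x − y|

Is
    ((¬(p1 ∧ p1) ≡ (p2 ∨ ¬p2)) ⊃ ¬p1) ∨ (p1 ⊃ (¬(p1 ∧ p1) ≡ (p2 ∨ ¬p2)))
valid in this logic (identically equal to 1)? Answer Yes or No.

Counterexample: take p1 = 2/3, p2 = 1/6.
p1 ∧ p1 = 2/3 ∧ 2/3 = 2/3
¬(p1 ∧ p1) = ¬2/3 = 1/3
¬p2 = ¬1/6 = 5/6
p2 ∨ ¬p2 = 1/6 ∨ 5/6 = 5/6
¬(p1 ∧ p1) ≡ (p2 ∨ ¬p2) = 1/3 ≡ 5/6 = 1/2
¬p1 = ¬2/3 = 1/3
(¬(p1 ∧ p1) ≡ (p2 ∨ ¬p2)) ⊃ ¬p1 = 1/2 ⊃ 1/3 = 5/6
p1 ∧ p1 = 2/3 ∧ 2/3 = 2/3
¬(p1 ∧ p1) = ¬2/3 = 1/3
¬p2 = ¬1/6 = 5/6
p2 ∨ ¬p2 = 1/6 ∨ 5/6 = 5/6
¬(p1 ∧ p1) ≡ (p2 ∨ ¬p2) = 1/3 ≡ 5/6 = 1/2
p1 ⊃ (¬(p1 ∧ p1) ≡ (p2 ∨ ¬p2)) = 2/3 ⊃ 1/2 = 5/6
((¬(p1 ∧ p1) ≡ (p2 ∨ ¬p2)) ⊃ ¬p1) ∨ (p1 ⊃ (¬(p1 ∧ p1) ≡ (p2 ∨ ¬p2))) = 5/6 ∨ 5/6 = 5/6
This gives 5/6 ≠ 1.

No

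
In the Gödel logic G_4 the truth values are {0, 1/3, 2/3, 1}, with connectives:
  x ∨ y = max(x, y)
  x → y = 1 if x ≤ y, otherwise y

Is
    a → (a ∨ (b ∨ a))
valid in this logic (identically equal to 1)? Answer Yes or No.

Yes

a = 0, b = 0 ↦ 1
a = 0, b = 1/3 ↦ 1
a = 0, b = 2/3 ↦ 1
a = 0, b = 1 ↦ 1
a = 1/3, b = 0 ↦ 1
a = 1/3, b = 1/3 ↦ 1
a = 1/3, b = 2/3 ↦ 1
a = 1/3, b = 1 ↦ 1
a = 2/3, b = 0 ↦ 1
a = 2/3, b = 1/3 ↦ 1
a = 2/3, b = 2/3 ↦ 1
a = 2/3, b = 1 ↦ 1
a = 1, b = 0 ↦ 1
a = 1, b = 1/3 ↦ 1
a = 1, b = 2/3 ↦ 1
a = 1, b = 1 ↦ 1
Every assignment gives a value ≥ 1.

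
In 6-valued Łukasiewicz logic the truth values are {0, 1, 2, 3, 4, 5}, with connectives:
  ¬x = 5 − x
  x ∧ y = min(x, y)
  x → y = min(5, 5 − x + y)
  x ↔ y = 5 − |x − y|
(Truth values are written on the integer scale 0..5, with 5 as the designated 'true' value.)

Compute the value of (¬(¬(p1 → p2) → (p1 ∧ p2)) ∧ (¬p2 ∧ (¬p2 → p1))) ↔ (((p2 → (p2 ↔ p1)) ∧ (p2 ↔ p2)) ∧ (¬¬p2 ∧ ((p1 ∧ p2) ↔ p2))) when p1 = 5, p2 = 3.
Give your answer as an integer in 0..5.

2

p1 → p2 = 5 → 3 = 3
¬(p1 → p2) = ¬3 = 2
p1 ∧ p2 = 5 ∧ 3 = 3
¬(p1 → p2) → (p1 ∧ p2) = 2 → 3 = 5
¬(¬(p1 → p2) → (p1 ∧ p2)) = ¬5 = 0
¬p2 = ¬3 = 2
¬p2 = ¬3 = 2
¬p2 → p1 = 2 → 5 = 5
¬p2 ∧ (¬p2 → p1) = 2 ∧ 5 = 2
¬(¬(p1 → p2) → (p1 ∧ p2)) ∧ (¬p2 ∧ (¬p2 → p1)) = 0 ∧ 2 = 0
p2 ↔ p1 = 3 ↔ 5 = 3
p2 → (p2 ↔ p1) = 3 → 3 = 5
p2 ↔ p2 = 3 ↔ 3 = 5
(p2 → (p2 ↔ p1)) ∧ (p2 ↔ p2) = 5 ∧ 5 = 5
¬p2 = ¬3 = 2
¬¬p2 = ¬2 = 3
p1 ∧ p2 = 5 ∧ 3 = 3
(p1 ∧ p2) ↔ p2 = 3 ↔ 3 = 5
¬¬p2 ∧ ((p1 ∧ p2) ↔ p2) = 3 ∧ 5 = 3
((p2 → (p2 ↔ p1)) ∧ (p2 ↔ p2)) ∧ (¬¬p2 ∧ ((p1 ∧ p2) ↔ p2)) = 5 ∧ 3 = 3
(¬(¬(p1 → p2) → (p1 ∧ p2)) ∧ (¬p2 ∧ (¬p2 → p1))) ↔ (((p2 → (p2 ↔ p1)) ∧ (p2 ↔ p2)) ∧ (¬¬p2 ∧ ((p1 ∧ p2) ↔ p2))) = 0 ↔ 3 = 2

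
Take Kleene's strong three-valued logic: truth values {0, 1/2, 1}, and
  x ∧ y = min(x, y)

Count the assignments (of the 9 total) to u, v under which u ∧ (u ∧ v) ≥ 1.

1

u = 0, v = 0 ↦ 0  <
u = 0, v = 1/2 ↦ 0  <
u = 0, v = 1 ↦ 0  <
u = 1/2, v = 0 ↦ 0  <
u = 1/2, v = 1/2 ↦ 1/2  <
u = 1/2, v = 1 ↦ 1/2  <
u = 1, v = 0 ↦ 0  <
u = 1, v = 1/2 ↦ 1/2  <
u = 1, v = 1 ↦ 1  ≥
So 1 of the 9 assignments meets the threshold.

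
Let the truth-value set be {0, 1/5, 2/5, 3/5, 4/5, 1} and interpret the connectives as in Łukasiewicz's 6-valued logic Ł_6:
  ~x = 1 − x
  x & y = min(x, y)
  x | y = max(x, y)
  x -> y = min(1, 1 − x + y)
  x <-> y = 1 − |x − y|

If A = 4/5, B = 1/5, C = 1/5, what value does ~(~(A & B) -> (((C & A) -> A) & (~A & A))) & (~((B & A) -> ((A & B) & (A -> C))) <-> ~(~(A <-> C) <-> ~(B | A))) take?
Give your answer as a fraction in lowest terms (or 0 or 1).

A & B = 4/5 & 1/5 = 1/5
~(A & B) = ~1/5 = 4/5
C & A = 1/5 & 4/5 = 1/5
(C & A) -> A = 1/5 -> 4/5 = 1
~A = ~4/5 = 1/5
~A & A = 1/5 & 4/5 = 1/5
((C & A) -> A) & (~A & A) = 1 & 1/5 = 1/5
~(A & B) -> (((C & A) -> A) & (~A & A)) = 4/5 -> 1/5 = 2/5
~(~(A & B) -> (((C & A) -> A) & (~A & A))) = ~2/5 = 3/5
B & A = 1/5 & 4/5 = 1/5
A & B = 4/5 & 1/5 = 1/5
A -> C = 4/5 -> 1/5 = 2/5
(A & B) & (A -> C) = 1/5 & 2/5 = 1/5
(B & A) -> ((A & B) & (A -> C)) = 1/5 -> 1/5 = 1
~((B & A) -> ((A & B) & (A -> C))) = ~1 = 0
A <-> C = 4/5 <-> 1/5 = 2/5
~(A <-> C) = ~2/5 = 3/5
B | A = 1/5 | 4/5 = 4/5
~(B | A) = ~4/5 = 1/5
~(A <-> C) <-> ~(B | A) = 3/5 <-> 1/5 = 3/5
~(~(A <-> C) <-> ~(B | A)) = ~3/5 = 2/5
~((B & A) -> ((A & B) & (A -> C))) <-> ~(~(A <-> C) <-> ~(B | A)) = 0 <-> 2/5 = 3/5
~(~(A & B) -> (((C & A) -> A) & (~A & A))) & (~((B & A) -> ((A & B) & (A -> C))) <-> ~(~(A <-> C) <-> ~(B | A))) = 3/5 & 3/5 = 3/5

3/5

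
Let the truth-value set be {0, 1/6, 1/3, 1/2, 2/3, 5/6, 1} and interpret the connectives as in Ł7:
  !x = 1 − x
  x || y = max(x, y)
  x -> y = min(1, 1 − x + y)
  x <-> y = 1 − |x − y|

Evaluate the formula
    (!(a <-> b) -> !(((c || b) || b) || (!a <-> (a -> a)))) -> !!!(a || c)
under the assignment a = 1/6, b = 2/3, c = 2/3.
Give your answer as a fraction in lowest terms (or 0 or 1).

2/3

a <-> b = 1/6 <-> 2/3 = 1/2
!(a <-> b) = !1/2 = 1/2
c || b = 2/3 || 2/3 = 2/3
(c || b) || b = 2/3 || 2/3 = 2/3
!a = !1/6 = 5/6
a -> a = 1/6 -> 1/6 = 1
!a <-> (a -> a) = 5/6 <-> 1 = 5/6
((c || b) || b) || (!a <-> (a -> a)) = 2/3 || 5/6 = 5/6
!(((c || b) || b) || (!a <-> (a -> a))) = !5/6 = 1/6
!(a <-> b) -> !(((c || b) || b) || (!a <-> (a -> a))) = 1/2 -> 1/6 = 2/3
a || c = 1/6 || 2/3 = 2/3
!(a || c) = !2/3 = 1/3
!!(a || c) = !1/3 = 2/3
!!!(a || c) = !2/3 = 1/3
(!(a <-> b) -> !(((c || b) || b) || (!a <-> (a -> a)))) -> !!!(a || c) = 2/3 -> 1/3 = 2/3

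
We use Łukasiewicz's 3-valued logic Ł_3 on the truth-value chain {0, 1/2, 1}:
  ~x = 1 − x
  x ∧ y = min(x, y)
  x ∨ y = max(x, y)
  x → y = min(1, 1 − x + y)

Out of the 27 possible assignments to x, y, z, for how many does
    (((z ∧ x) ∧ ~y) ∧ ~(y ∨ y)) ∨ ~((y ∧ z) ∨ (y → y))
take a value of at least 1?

1

value 1: 1 assignment (counts)
value 1/2: 7 assignments
value 0: 19 assignments
So 1 of the 27 assignments meets the threshold.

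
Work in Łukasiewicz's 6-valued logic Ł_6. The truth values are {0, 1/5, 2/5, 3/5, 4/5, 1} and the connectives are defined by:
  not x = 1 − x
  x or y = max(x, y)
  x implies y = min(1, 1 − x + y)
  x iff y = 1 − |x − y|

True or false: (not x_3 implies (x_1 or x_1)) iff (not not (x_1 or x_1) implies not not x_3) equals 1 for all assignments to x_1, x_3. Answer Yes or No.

Counterexample: take x_1 = 0, x_3 = 0.
not x_3 = not 0 = 1
x_1 or x_1 = 0 or 0 = 0
not x_3 implies (x_1 or x_1) = 1 implies 0 = 0
x_1 or x_1 = 0 or 0 = 0
not (x_1 or x_1) = not 0 = 1
not not (x_1 or x_1) = not 1 = 0
not x_3 = not 0 = 1
not not x_3 = not 1 = 0
not not (x_1 or x_1) implies not not x_3 = 0 implies 0 = 1
(not x_3 implies (x_1 or x_1)) iff (not not (x_1 or x_1) implies not not x_3) = 0 iff 1 = 0
This gives 0 ≠ 1.

No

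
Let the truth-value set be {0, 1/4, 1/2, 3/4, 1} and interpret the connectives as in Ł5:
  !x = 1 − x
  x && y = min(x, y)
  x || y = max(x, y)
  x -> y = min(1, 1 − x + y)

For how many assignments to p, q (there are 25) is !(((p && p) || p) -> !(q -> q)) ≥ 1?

5

value 1: 5 assignments (counts)
value 3/4: 5 assignments
value 1/2: 5 assignments
value 1/4: 5 assignments
value 0: 5 assignments
So 5 of the 25 assignments meet the threshold.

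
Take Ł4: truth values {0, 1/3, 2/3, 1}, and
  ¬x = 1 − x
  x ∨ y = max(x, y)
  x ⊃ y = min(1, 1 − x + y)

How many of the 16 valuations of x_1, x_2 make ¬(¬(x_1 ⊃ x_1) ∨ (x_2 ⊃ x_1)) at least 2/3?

3

x_1 = 0, x_2 = 0 ↦ 0  <
x_1 = 0, x_2 = 1/3 ↦ 1/3  <
x_1 = 0, x_2 = 2/3 ↦ 2/3  ≥
x_1 = 0, x_2 = 1 ↦ 1  ≥
x_1 = 1/3, x_2 = 0 ↦ 0  <
x_1 = 1/3, x_2 = 1/3 ↦ 0  <
x_1 = 1/3, x_2 = 2/3 ↦ 1/3  <
x_1 = 1/3, x_2 = 1 ↦ 2/3  ≥
x_1 = 2/3, x_2 = 0 ↦ 0  <
x_1 = 2/3, x_2 = 1/3 ↦ 0  <
x_1 = 2/3, x_2 = 2/3 ↦ 0  <
x_1 = 2/3, x_2 = 1 ↦ 1/3  <
x_1 = 1, x_2 = 0 ↦ 0  <
x_1 = 1, x_2 = 1/3 ↦ 0  <
x_1 = 1, x_2 = 2/3 ↦ 0  <
x_1 = 1, x_2 = 1 ↦ 0  <
So 3 of the 16 assignments meet the threshold.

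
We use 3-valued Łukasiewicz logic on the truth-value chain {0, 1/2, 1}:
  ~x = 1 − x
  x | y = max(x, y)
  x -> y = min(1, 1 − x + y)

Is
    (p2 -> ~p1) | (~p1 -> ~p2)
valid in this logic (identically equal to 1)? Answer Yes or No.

Counterexample: take p1 = 1/2, p2 = 1.
~p1 = ~1/2 = 1/2
p2 -> ~p1 = 1 -> 1/2 = 1/2
~p1 = ~1/2 = 1/2
~p2 = ~1 = 0
~p1 -> ~p2 = 1/2 -> 0 = 1/2
(p2 -> ~p1) | (~p1 -> ~p2) = 1/2 | 1/2 = 1/2
This gives 1/2 ≠ 1.

No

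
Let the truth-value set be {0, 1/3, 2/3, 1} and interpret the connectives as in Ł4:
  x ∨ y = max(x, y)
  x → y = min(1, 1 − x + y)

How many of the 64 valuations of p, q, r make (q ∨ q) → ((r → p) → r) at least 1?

43

value 1: 43 assignments (counts)
value 2/3: 10 assignments
value 1/3: 7 assignments
value 0: 4 assignments
So 43 of the 64 assignments meet the threshold.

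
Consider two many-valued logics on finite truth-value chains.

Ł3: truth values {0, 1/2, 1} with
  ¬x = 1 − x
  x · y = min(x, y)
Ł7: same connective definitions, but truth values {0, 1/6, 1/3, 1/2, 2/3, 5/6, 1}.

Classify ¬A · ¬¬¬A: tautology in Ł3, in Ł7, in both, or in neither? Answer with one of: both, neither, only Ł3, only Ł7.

neither

In Ł3: at A = 1/2 the value is 1/2 — not a tautology.
In Ł7: at A = 1/6 the value is 5/6 — not a tautology.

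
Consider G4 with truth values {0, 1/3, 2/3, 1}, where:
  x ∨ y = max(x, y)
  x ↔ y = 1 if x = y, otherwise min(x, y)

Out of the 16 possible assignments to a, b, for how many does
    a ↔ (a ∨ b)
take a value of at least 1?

10

a = 0, b = 0 ↦ 1  ≥
a = 0, b = 1/3 ↦ 0  <
a = 0, b = 2/3 ↦ 0  <
a = 0, b = 1 ↦ 0  <
a = 1/3, b = 0 ↦ 1  ≥
a = 1/3, b = 1/3 ↦ 1  ≥
a = 1/3, b = 2/3 ↦ 1/3  <
a = 1/3, b = 1 ↦ 1/3  <
a = 2/3, b = 0 ↦ 1  ≥
a = 2/3, b = 1/3 ↦ 1  ≥
a = 2/3, b = 2/3 ↦ 1  ≥
a = 2/3, b = 1 ↦ 2/3  <
a = 1, b = 0 ↦ 1  ≥
a = 1, b = 1/3 ↦ 1  ≥
a = 1, b = 2/3 ↦ 1  ≥
a = 1, b = 1 ↦ 1  ≥
So 10 of the 16 assignments meet the threshold.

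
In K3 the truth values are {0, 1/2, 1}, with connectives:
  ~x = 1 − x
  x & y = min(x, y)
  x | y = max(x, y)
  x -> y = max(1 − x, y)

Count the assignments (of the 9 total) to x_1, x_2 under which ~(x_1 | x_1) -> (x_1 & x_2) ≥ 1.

3

x_1 = 0, x_2 = 0 ↦ 0  <
x_1 = 0, x_2 = 1/2 ↦ 0  <
x_1 = 0, x_2 = 1 ↦ 0  <
x_1 = 1/2, x_2 = 0 ↦ 1/2  <
x_1 = 1/2, x_2 = 1/2 ↦ 1/2  <
x_1 = 1/2, x_2 = 1 ↦ 1/2  <
x_1 = 1, x_2 = 0 ↦ 1  ≥
x_1 = 1, x_2 = 1/2 ↦ 1  ≥
x_1 = 1, x_2 = 1 ↦ 1  ≥
So 3 of the 9 assignments meet the threshold.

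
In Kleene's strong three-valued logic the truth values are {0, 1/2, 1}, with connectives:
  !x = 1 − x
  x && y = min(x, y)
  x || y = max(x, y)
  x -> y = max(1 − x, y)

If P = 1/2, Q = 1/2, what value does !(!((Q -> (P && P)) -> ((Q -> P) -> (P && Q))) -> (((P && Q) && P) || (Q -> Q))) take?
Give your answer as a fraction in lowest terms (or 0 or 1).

P && P = 1/2 && 1/2 = 1/2
Q -> (P && P) = 1/2 -> 1/2 = 1/2
Q -> P = 1/2 -> 1/2 = 1/2
P && Q = 1/2 && 1/2 = 1/2
(Q -> P) -> (P && Q) = 1/2 -> 1/2 = 1/2
(Q -> (P && P)) -> ((Q -> P) -> (P && Q)) = 1/2 -> 1/2 = 1/2
!((Q -> (P && P)) -> ((Q -> P) -> (P && Q))) = !1/2 = 1/2
P && Q = 1/2 && 1/2 = 1/2
(P && Q) && P = 1/2 && 1/2 = 1/2
Q -> Q = 1/2 -> 1/2 = 1/2
((P && Q) && P) || (Q -> Q) = 1/2 || 1/2 = 1/2
!((Q -> (P && P)) -> ((Q -> P) -> (P && Q))) -> (((P && Q) && P) || (Q -> Q)) = 1/2 -> 1/2 = 1/2
!(!((Q -> (P && P)) -> ((Q -> P) -> (P && Q))) -> (((P && Q) && P) || (Q -> Q))) = !1/2 = 1/2

1/2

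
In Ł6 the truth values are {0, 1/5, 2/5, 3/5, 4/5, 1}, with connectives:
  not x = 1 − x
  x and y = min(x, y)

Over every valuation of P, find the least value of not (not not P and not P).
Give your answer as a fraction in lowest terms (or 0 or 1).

Take P = 2/5:
not P = not 2/5 = 3/5
not not P = not 3/5 = 2/5
not P = not 2/5 = 3/5
not not P and not P = 2/5 and 3/5 = 2/5
not (not not P and not P) = not 2/5 = 3/5
No assignment yields a value below 3/5, so this is the minimum.

3/5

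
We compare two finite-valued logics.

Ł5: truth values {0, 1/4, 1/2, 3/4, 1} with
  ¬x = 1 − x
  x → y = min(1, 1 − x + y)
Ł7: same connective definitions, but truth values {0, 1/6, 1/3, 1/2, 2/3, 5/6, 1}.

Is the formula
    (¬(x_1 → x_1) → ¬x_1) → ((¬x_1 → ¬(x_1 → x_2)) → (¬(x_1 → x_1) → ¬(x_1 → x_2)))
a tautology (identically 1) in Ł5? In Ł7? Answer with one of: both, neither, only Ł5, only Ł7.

both

In Ł5: every assignment gives 1 — tautology.
In Ł7: every assignment gives 1 — tautology.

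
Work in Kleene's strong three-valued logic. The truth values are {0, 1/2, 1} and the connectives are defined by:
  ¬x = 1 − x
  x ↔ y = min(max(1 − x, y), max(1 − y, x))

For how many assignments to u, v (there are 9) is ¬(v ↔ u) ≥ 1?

2

u = 0, v = 0 ↦ 0  <
u = 0, v = 1/2 ↦ 1/2  <
u = 0, v = 1 ↦ 1  ≥
u = 1/2, v = 0 ↦ 1/2  <
u = 1/2, v = 1/2 ↦ 1/2  <
u = 1/2, v = 1 ↦ 1/2  <
u = 1, v = 0 ↦ 1  ≥
u = 1, v = 1/2 ↦ 1/2  <
u = 1, v = 1 ↦ 0  <
So 2 of the 9 assignments meet the threshold.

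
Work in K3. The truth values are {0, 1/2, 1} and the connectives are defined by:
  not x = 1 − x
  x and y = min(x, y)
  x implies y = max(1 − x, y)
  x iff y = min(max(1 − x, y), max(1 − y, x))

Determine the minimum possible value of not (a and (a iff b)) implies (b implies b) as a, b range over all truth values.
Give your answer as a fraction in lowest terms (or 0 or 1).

Take a = 0, b = 1/2:
a iff b = 0 iff 1/2 = 1/2
a and (a iff b) = 0 and 1/2 = 0
not (a and (a iff b)) = not 0 = 1
b implies b = 1/2 implies 1/2 = 1/2
not (a and (a iff b)) implies (b implies b) = 1 implies 1/2 = 1/2
No assignment yields a value below 1/2, so this is the minimum.

1/2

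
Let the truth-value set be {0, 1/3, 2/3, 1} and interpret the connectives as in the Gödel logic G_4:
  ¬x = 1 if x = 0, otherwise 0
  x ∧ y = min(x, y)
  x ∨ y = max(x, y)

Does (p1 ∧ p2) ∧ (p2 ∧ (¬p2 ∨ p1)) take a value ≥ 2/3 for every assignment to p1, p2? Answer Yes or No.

Counterexample: take p1 = 0, p2 = 0.
p1 ∧ p2 = 0 ∧ 0 = 0
¬p2 = ¬0 = 1
¬p2 ∨ p1 = 1 ∨ 0 = 1
p2 ∧ (¬p2 ∨ p1) = 0 ∧ 1 = 0
(p1 ∧ p2) ∧ (p2 ∧ (¬p2 ∨ p1)) = 0 ∧ 0 = 0
This gives 0, which is below 2/3.

No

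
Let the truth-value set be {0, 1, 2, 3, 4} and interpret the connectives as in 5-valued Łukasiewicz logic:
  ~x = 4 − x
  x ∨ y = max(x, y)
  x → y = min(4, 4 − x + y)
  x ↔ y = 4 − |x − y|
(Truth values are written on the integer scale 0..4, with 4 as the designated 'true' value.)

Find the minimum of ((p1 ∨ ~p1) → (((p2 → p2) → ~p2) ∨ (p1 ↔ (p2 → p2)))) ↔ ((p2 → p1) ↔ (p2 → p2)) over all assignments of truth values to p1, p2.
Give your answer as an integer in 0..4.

2

Take p1 = 2, p2 = 4:
~p1 = ~2 = 2
p1 ∨ ~p1 = 2 ∨ 2 = 2
p2 → p2 = 4 → 4 = 4
~p2 = ~4 = 0
(p2 → p2) → ~p2 = 4 → 0 = 0
p2 → p2 = 4 → 4 = 4
p1 ↔ (p2 → p2) = 2 ↔ 4 = 2
((p2 → p2) → ~p2) ∨ (p1 ↔ (p2 → p2)) = 0 ∨ 2 = 2
(p1 ∨ ~p1) → (((p2 → p2) → ~p2) ∨ (p1 ↔ (p2 → p2))) = 2 → 2 = 4
p2 → p1 = 4 → 2 = 2
p2 → p2 = 4 → 4 = 4
(p2 → p1) ↔ (p2 → p2) = 2 ↔ 4 = 2
((p1 ∨ ~p1) → (((p2 → p2) → ~p2) ∨ (p1 ↔ (p2 → p2)))) ↔ ((p2 → p1) ↔ (p2 → p2)) = 4 ↔ 2 = 2
No assignment yields a value below 2, so this is the minimum.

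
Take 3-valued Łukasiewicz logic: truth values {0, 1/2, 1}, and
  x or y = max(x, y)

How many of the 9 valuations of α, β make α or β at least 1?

α = 0, β = 0 ↦ 0  <
α = 0, β = 1/2 ↦ 1/2  <
α = 0, β = 1 ↦ 1  ≥
α = 1/2, β = 0 ↦ 1/2  <
α = 1/2, β = 1/2 ↦ 1/2  <
α = 1/2, β = 1 ↦ 1  ≥
α = 1, β = 0 ↦ 1  ≥
α = 1, β = 1/2 ↦ 1  ≥
α = 1, β = 1 ↦ 1  ≥
So 5 of the 9 assignments meet the threshold.

5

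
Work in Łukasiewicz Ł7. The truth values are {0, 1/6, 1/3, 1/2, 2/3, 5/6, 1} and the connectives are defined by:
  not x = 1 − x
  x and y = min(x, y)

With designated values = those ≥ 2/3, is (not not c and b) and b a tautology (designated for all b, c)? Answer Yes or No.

Counterexample: take b = 0, c = 0.
not c = not 0 = 1
not not c = not 1 = 0
not not c and b = 0 and 0 = 0
(not not c and b) and b = 0 and 0 = 0
This gives 0, which is below 2/3.

No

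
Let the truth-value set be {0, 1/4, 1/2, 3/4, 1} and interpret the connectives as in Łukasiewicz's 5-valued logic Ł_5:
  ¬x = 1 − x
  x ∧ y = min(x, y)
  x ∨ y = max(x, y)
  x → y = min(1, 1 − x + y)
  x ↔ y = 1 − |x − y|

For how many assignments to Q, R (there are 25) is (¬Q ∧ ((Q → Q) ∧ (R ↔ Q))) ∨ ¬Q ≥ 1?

value 1: 5 assignments (counts)
value 3/4: 5 assignments
value 1/2: 5 assignments
value 1/4: 5 assignments
value 0: 5 assignments
So 5 of the 25 assignments meet the threshold.

5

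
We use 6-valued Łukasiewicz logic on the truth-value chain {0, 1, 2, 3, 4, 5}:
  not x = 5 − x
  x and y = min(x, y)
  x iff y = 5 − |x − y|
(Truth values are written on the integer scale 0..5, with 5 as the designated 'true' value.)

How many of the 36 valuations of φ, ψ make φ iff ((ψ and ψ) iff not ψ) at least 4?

value 5: 6 assignments (counts)
value 4: 10 assignments (counts)
value 3: 8 assignments
value 2: 6 assignments
value 1: 4 assignments
value 0: 2 assignments
So 16 of the 36 assignments meet the threshold.

16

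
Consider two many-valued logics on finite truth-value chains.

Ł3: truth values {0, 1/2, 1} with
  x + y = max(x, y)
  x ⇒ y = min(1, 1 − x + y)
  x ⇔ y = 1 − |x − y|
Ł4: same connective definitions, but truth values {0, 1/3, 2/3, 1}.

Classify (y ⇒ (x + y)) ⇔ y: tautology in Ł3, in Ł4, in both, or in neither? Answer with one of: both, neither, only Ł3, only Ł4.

In Ł3: at x = 0, y = 0 the value is 0 — not a tautology.
In Ł4: at x = 0, y = 0 the value is 0 — not a tautology.

neither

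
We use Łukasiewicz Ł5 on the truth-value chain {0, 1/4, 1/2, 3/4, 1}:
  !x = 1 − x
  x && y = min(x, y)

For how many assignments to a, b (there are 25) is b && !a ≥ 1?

1

value 1: 1 assignment (counts)
value 3/4: 3 assignments
value 1/2: 5 assignments
value 1/4: 7 assignments
value 0: 9 assignments
So 1 of the 25 assignments meets the threshold.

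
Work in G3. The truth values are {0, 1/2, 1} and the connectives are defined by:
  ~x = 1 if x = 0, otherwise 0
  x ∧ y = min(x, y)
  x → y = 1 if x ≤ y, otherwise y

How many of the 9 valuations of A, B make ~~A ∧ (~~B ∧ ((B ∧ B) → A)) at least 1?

3

A = 0, B = 0 ↦ 0  <
A = 0, B = 1/2 ↦ 0  <
A = 0, B = 1 ↦ 0  <
A = 1/2, B = 0 ↦ 0  <
A = 1/2, B = 1/2 ↦ 1  ≥
A = 1/2, B = 1 ↦ 1/2  <
A = 1, B = 0 ↦ 0  <
A = 1, B = 1/2 ↦ 1  ≥
A = 1, B = 1 ↦ 1  ≥
So 3 of the 9 assignments meet the threshold.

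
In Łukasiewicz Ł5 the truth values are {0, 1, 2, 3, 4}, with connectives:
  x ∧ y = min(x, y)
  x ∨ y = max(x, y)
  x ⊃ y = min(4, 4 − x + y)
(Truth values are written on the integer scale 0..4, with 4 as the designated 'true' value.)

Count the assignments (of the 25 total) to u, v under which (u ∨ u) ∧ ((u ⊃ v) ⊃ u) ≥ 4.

value 4: 5 assignments (counts)
value 3: 5 assignments
value 2: 5 assignments
value 1: 5 assignments
value 0: 5 assignments
So 5 of the 25 assignments meet the threshold.

5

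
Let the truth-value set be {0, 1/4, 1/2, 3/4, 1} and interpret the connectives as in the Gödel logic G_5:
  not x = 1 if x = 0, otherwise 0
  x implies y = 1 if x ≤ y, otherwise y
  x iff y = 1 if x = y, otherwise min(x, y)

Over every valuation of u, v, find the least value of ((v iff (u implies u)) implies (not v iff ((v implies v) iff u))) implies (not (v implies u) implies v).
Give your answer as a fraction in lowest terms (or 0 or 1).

Take u = 0, v = 1/4:
u implies u = 0 implies 0 = 1
v iff (u implies u) = 1/4 iff 1 = 1/4
not v = not 1/4 = 0
v implies v = 1/4 implies 1/4 = 1
(v implies v) iff u = 1 iff 0 = 0
not v iff ((v implies v) iff u) = 0 iff 0 = 1
(v iff (u implies u)) implies (not v iff ((v implies v) iff u)) = 1/4 implies 1 = 1
v implies u = 1/4 implies 0 = 0
not (v implies u) = not 0 = 1
not (v implies u) implies v = 1 implies 1/4 = 1/4
((v iff (u implies u)) implies (not v iff ((v implies v) iff u))) implies (not (v implies u) implies v) = 1 implies 1/4 = 1/4
No assignment yields a value below 1/4, so this is the minimum.

1/4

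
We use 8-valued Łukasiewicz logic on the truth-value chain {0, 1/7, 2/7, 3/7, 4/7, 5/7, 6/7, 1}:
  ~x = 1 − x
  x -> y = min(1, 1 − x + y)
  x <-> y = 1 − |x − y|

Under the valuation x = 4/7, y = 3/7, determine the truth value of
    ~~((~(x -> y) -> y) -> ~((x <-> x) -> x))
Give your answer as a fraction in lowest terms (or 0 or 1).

x -> y = 4/7 -> 3/7 = 6/7
~(x -> y) = ~6/7 = 1/7
~(x -> y) -> y = 1/7 -> 3/7 = 1
x <-> x = 4/7 <-> 4/7 = 1
(x <-> x) -> x = 1 -> 4/7 = 4/7
~((x <-> x) -> x) = ~4/7 = 3/7
(~(x -> y) -> y) -> ~((x <-> x) -> x) = 1 -> 3/7 = 3/7
~((~(x -> y) -> y) -> ~((x <-> x) -> x)) = ~3/7 = 4/7
~~((~(x -> y) -> y) -> ~((x <-> x) -> x)) = ~4/7 = 3/7

3/7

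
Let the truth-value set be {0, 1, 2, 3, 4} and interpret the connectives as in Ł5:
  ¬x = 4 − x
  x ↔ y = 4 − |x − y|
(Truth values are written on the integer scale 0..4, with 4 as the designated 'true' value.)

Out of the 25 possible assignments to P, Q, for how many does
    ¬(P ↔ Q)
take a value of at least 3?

6

value 4: 2 assignments (counts)
value 3: 4 assignments (counts)
value 2: 6 assignments
value 1: 8 assignments
value 0: 5 assignments
So 6 of the 25 assignments meet the threshold.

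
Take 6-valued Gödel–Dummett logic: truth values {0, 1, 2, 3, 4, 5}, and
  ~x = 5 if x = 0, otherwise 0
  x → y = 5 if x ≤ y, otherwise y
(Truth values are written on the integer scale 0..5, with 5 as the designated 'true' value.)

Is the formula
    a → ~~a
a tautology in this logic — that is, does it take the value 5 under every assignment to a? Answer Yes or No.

a = 0 ↦ 5
a = 1 ↦ 5
a = 2 ↦ 5
a = 3 ↦ 5
a = 4 ↦ 5
a = 5 ↦ 5
Every assignment gives a value ≥ 5.

Yes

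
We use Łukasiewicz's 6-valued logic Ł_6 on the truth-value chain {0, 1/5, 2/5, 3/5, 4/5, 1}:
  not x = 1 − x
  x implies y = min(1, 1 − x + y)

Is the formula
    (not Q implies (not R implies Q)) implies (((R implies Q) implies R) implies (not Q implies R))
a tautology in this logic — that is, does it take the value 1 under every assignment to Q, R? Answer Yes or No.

Counterexample: take Q = 1/5, R = 3/5.
not Q = not 1/5 = 4/5
not R = not 3/5 = 2/5
not R implies Q = 2/5 implies 1/5 = 4/5
not Q implies (not R implies Q) = 4/5 implies 4/5 = 1
R implies Q = 3/5 implies 1/5 = 3/5
(R implies Q) implies R = 3/5 implies 3/5 = 1
not Q = not 1/5 = 4/5
not Q implies R = 4/5 implies 3/5 = 4/5
((R implies Q) implies R) implies (not Q implies R) = 1 implies 4/5 = 4/5
(not Q implies (not R implies Q)) implies (((R implies Q) implies R) implies (not Q implies R)) = 1 implies 4/5 = 4/5
This gives 4/5 ≠ 1.

No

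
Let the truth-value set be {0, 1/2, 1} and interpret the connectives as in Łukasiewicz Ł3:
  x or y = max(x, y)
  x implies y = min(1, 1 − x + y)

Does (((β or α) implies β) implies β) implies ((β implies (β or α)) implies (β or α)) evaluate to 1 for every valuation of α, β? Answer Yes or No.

α = 0, β = 0 ↦ 1
α = 0, β = 1/2 ↦ 1
α = 0, β = 1 ↦ 1
α = 1/2, β = 0 ↦ 1
α = 1/2, β = 1/2 ↦ 1
α = 1/2, β = 1 ↦ 1
α = 1, β = 0 ↦ 1
α = 1, β = 1/2 ↦ 1
α = 1, β = 1 ↦ 1
Every assignment gives a value ≥ 1.

Yes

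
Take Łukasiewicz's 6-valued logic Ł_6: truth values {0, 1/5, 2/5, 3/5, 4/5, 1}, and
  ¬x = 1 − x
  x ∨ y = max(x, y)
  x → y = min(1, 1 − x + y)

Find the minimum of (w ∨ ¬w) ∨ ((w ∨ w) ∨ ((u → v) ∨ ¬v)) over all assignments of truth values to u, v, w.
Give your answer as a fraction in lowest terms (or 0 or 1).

Take u = 4/5, v = 2/5, w = 2/5:
¬w = ¬2/5 = 3/5
w ∨ ¬w = 2/5 ∨ 3/5 = 3/5
w ∨ w = 2/5 ∨ 2/5 = 2/5
u → v = 4/5 → 2/5 = 3/5
¬v = ¬2/5 = 3/5
(u → v) ∨ ¬v = 3/5 ∨ 3/5 = 3/5
(w ∨ w) ∨ ((u → v) ∨ ¬v) = 2/5 ∨ 3/5 = 3/5
(w ∨ ¬w) ∨ ((w ∨ w) ∨ ((u → v) ∨ ¬v)) = 3/5 ∨ 3/5 = 3/5
No assignment yields a value below 3/5, so this is the minimum.

3/5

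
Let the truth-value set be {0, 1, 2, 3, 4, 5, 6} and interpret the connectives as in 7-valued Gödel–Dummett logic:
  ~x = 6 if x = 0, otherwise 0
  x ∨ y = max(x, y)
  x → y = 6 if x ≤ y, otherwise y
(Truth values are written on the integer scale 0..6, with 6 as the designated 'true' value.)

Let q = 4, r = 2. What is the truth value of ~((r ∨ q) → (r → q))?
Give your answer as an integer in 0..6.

0

r ∨ q = 2 ∨ 4 = 4
r → q = 2 → 4 = 6
(r ∨ q) → (r → q) = 4 → 6 = 6
~((r ∨ q) → (r → q)) = ~6 = 0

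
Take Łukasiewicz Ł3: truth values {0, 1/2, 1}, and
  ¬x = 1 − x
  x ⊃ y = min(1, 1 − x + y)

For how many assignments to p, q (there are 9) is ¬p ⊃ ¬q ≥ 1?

6

p = 0, q = 0 ↦ 1  ≥
p = 0, q = 1/2 ↦ 1/2  <
p = 0, q = 1 ↦ 0  <
p = 1/2, q = 0 ↦ 1  ≥
p = 1/2, q = 1/2 ↦ 1  ≥
p = 1/2, q = 1 ↦ 1/2  <
p = 1, q = 0 ↦ 1  ≥
p = 1, q = 1/2 ↦ 1  ≥
p = 1, q = 1 ↦ 1  ≥
So 6 of the 9 assignments meet the threshold.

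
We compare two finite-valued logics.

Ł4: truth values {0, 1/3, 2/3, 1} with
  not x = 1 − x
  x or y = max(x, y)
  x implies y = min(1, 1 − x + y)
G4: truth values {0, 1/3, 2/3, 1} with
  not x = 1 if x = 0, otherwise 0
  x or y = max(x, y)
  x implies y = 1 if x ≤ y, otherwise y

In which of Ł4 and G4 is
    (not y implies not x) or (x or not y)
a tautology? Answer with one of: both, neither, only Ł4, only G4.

In Ł4: at x = 2/3, y = 1/3 the value is 2/3 — not a tautology.
In G4: every assignment gives 1 — tautology.

only G4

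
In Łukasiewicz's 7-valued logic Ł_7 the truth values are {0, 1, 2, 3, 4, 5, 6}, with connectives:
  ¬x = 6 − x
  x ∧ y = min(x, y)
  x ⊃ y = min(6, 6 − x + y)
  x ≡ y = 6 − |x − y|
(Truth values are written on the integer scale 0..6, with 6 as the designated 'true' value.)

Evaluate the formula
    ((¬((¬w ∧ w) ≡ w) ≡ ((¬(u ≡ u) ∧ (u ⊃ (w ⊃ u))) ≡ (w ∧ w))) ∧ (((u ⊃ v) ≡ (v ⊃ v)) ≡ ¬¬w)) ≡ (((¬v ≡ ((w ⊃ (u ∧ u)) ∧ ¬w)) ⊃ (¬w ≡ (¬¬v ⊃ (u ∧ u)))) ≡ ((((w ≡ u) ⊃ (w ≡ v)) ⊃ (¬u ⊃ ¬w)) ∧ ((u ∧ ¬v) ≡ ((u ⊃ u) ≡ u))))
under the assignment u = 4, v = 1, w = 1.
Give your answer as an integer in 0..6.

¬w = ¬1 = 5
¬w ∧ w = 5 ∧ 1 = 1
(¬w ∧ w) ≡ w = 1 ≡ 1 = 6
¬((¬w ∧ w) ≡ w) = ¬6 = 0
u ≡ u = 4 ≡ 4 = 6
¬(u ≡ u) = ¬6 = 0
w ⊃ u = 1 ⊃ 4 = 6
u ⊃ (w ⊃ u) = 4 ⊃ 6 = 6
¬(u ≡ u) ∧ (u ⊃ (w ⊃ u)) = 0 ∧ 6 = 0
w ∧ w = 1 ∧ 1 = 1
(¬(u ≡ u) ∧ (u ⊃ (w ⊃ u))) ≡ (w ∧ w) = 0 ≡ 1 = 5
¬((¬w ∧ w) ≡ w) ≡ ((¬(u ≡ u) ∧ (u ⊃ (w ⊃ u))) ≡ (w ∧ w)) = 0 ≡ 5 = 1
u ⊃ v = 4 ⊃ 1 = 3
v ⊃ v = 1 ⊃ 1 = 6
(u ⊃ v) ≡ (v ⊃ v) = 3 ≡ 6 = 3
¬w = ¬1 = 5
¬¬w = ¬5 = 1
((u ⊃ v) ≡ (v ⊃ v)) ≡ ¬¬w = 3 ≡ 1 = 4
(¬((¬w ∧ w) ≡ w) ≡ ((¬(u ≡ u) ∧ (u ⊃ (w ⊃ u))) ≡ (w ∧ w))) ∧ (((u ⊃ v) ≡ (v ⊃ v)) ≡ ¬¬w) = 1 ∧ 4 = 1
¬v = ¬1 = 5
u ∧ u = 4 ∧ 4 = 4
w ⊃ (u ∧ u) = 1 ⊃ 4 = 6
¬w = ¬1 = 5
(w ⊃ (u ∧ u)) ∧ ¬w = 6 ∧ 5 = 5
¬v ≡ ((w ⊃ (u ∧ u)) ∧ ¬w) = 5 ≡ 5 = 6
¬w = ¬1 = 5
¬v = ¬1 = 5
¬¬v = ¬5 = 1
u ∧ u = 4 ∧ 4 = 4
¬¬v ⊃ (u ∧ u) = 1 ⊃ 4 = 6
¬w ≡ (¬¬v ⊃ (u ∧ u)) = 5 ≡ 6 = 5
(¬v ≡ ((w ⊃ (u ∧ u)) ∧ ¬w)) ⊃ (¬w ≡ (¬¬v ⊃ (u ∧ u))) = 6 ⊃ 5 = 5
w ≡ u = 1 ≡ 4 = 3
w ≡ v = 1 ≡ 1 = 6
(w ≡ u) ⊃ (w ≡ v) = 3 ⊃ 6 = 6
¬u = ¬4 = 2
¬w = ¬1 = 5
¬u ⊃ ¬w = 2 ⊃ 5 = 6
((w ≡ u) ⊃ (w ≡ v)) ⊃ (¬u ⊃ ¬w) = 6 ⊃ 6 = 6
¬v = ¬1 = 5
u ∧ ¬v = 4 ∧ 5 = 4
u ⊃ u = 4 ⊃ 4 = 6
(u ⊃ u) ≡ u = 6 ≡ 4 = 4
(u ∧ ¬v) ≡ ((u ⊃ u) ≡ u) = 4 ≡ 4 = 6
(((w ≡ u) ⊃ (w ≡ v)) ⊃ (¬u ⊃ ¬w)) ∧ ((u ∧ ¬v) ≡ ((u ⊃ u) ≡ u)) = 6 ∧ 6 = 6
((¬v ≡ ((w ⊃ (u ∧ u)) ∧ ¬w)) ⊃ (¬w ≡ (¬¬v ⊃ (u ∧ u)))) ≡ ((((w ≡ u) ⊃ (w ≡ v)) ⊃ (¬u ⊃ ¬w)) ∧ ((u ∧ ¬v) ≡ ((u ⊃ u) ≡ u))) = 5 ≡ 6 = 5
((¬((¬w ∧ w) ≡ w) ≡ ((¬(u ≡ u) ∧ (u ⊃ (w ⊃ u))) ≡ (w ∧ w))) ∧ (((u ⊃ v) ≡ (v ⊃ v)) ≡ ¬¬w)) ≡ (((¬v ≡ ((w ⊃ (u ∧ u)) ∧ ¬w)) ⊃ (¬w ≡ (¬¬v ⊃ (u ∧ u)))) ≡ ((((w ≡ u) ⊃ (w ≡ v)) ⊃ (¬u ⊃ ¬w)) ∧ ((u ∧ ¬v) ≡ ((u ⊃ u) ≡ u)))) = 1 ≡ 5 = 2

2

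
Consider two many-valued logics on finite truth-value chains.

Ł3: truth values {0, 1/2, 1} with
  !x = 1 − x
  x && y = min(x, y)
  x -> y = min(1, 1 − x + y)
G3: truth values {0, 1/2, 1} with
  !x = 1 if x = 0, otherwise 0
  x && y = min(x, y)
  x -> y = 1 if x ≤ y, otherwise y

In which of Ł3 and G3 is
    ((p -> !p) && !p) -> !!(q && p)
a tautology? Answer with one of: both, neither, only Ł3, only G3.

neither

In Ł3: at p = 0, q = 0 the value is 0 — not a tautology.
In G3: at p = 0, q = 0 the value is 0 — not a tautology.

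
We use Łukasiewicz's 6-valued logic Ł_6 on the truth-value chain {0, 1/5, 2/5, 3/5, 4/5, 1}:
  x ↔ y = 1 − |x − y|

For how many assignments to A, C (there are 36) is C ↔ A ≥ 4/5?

value 1: 6 assignments (counts)
value 4/5: 10 assignments (counts)
value 3/5: 8 assignments
value 2/5: 6 assignments
value 1/5: 4 assignments
value 0: 2 assignments
So 16 of the 36 assignments meet the threshold.

16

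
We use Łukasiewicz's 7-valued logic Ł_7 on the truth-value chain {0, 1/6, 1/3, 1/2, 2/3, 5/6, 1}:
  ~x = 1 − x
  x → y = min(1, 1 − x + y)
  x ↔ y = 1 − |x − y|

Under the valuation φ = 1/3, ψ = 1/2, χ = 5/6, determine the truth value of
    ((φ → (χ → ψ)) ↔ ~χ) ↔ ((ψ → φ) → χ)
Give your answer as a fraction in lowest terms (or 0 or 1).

1/6

χ → ψ = 5/6 → 1/2 = 2/3
φ → (χ → ψ) = 1/3 → 2/3 = 1
~χ = ~5/6 = 1/6
(φ → (χ → ψ)) ↔ ~χ = 1 ↔ 1/6 = 1/6
ψ → φ = 1/2 → 1/3 = 5/6
(ψ → φ) → χ = 5/6 → 5/6 = 1
((φ → (χ → ψ)) ↔ ~χ) ↔ ((ψ → φ) → χ) = 1/6 ↔ 1 = 1/6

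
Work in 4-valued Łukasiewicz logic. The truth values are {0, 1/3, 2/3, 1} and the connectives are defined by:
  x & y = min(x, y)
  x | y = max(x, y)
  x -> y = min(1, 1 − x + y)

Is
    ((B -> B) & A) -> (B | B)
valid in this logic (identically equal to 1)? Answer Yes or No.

No

Counterexample: take A = 1/3, B = 0.
B -> B = 0 -> 0 = 1
(B -> B) & A = 1 & 1/3 = 1/3
B | B = 0 | 0 = 0
((B -> B) & A) -> (B | B) = 1/3 -> 0 = 2/3
This gives 2/3 ≠ 1.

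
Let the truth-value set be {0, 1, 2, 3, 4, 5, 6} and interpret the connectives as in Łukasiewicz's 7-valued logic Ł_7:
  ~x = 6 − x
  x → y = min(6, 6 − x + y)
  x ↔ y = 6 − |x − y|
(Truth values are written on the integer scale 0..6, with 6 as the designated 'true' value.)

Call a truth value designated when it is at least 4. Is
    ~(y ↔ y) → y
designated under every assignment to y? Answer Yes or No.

y = 0 ↦ 6
y = 1 ↦ 6
y = 2 ↦ 6
y = 3 ↦ 6
y = 4 ↦ 6
y = 5 ↦ 6
y = 6 ↦ 6
Every assignment gives a value ≥ 4.

Yes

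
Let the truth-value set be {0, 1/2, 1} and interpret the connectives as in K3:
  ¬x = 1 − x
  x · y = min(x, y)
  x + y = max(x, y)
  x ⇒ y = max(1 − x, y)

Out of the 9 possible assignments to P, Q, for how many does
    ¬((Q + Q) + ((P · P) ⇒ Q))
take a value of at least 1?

1

P = 0, Q = 0 ↦ 0  <
P = 0, Q = 1/2 ↦ 0  <
P = 0, Q = 1 ↦ 0  <
P = 1/2, Q = 0 ↦ 1/2  <
P = 1/2, Q = 1/2 ↦ 1/2  <
P = 1/2, Q = 1 ↦ 0  <
P = 1, Q = 0 ↦ 1  ≥
P = 1, Q = 1/2 ↦ 1/2  <
P = 1, Q = 1 ↦ 0  <
So 1 of the 9 assignments meets the threshold.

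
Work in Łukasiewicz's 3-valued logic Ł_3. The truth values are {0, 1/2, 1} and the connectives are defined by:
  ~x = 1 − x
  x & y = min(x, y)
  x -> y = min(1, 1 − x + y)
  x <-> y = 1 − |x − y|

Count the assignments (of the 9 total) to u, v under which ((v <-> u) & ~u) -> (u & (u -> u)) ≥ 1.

u = 0, v = 0 ↦ 0  <
u = 0, v = 1/2 ↦ 1/2  <
u = 0, v = 1 ↦ 1  ≥
u = 1/2, v = 0 ↦ 1  ≥
u = 1/2, v = 1/2 ↦ 1  ≥
u = 1/2, v = 1 ↦ 1  ≥
u = 1, v = 0 ↦ 1  ≥
u = 1, v = 1/2 ↦ 1  ≥
u = 1, v = 1 ↦ 1  ≥
So 7 of the 9 assignments meet the threshold.

7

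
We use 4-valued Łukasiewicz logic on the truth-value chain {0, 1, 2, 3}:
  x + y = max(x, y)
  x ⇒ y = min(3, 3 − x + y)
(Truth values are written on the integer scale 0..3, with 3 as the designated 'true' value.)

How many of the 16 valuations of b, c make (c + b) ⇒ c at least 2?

13

b = 0, c = 0 ↦ 3  ≥
b = 0, c = 1 ↦ 3  ≥
b = 0, c = 2 ↦ 3  ≥
b = 0, c = 3 ↦ 3  ≥
b = 1, c = 0 ↦ 2  ≥
b = 1, c = 1 ↦ 3  ≥
b = 1, c = 2 ↦ 3  ≥
b = 1, c = 3 ↦ 3  ≥
b = 2, c = 0 ↦ 1  <
b = 2, c = 1 ↦ 2  ≥
b = 2, c = 2 ↦ 3  ≥
b = 2, c = 3 ↦ 3  ≥
b = 3, c = 0 ↦ 0  <
b = 3, c = 1 ↦ 1  <
b = 3, c = 2 ↦ 2  ≥
b = 3, c = 3 ↦ 3  ≥
So 13 of the 16 assignments meet the threshold.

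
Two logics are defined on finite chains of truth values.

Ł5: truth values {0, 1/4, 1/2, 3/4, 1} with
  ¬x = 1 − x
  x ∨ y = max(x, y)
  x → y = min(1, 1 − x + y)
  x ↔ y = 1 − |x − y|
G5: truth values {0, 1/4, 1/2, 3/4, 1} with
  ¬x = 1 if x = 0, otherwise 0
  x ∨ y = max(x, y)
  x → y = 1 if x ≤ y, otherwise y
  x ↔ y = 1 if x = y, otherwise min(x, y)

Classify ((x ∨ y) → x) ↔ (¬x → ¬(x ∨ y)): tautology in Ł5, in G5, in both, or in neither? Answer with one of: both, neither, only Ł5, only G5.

In Ł5: every assignment gives 1 — tautology.
In G5: at x = 1/4, y = 1/2 the value is 1/4 — not a tautology.

only Ł5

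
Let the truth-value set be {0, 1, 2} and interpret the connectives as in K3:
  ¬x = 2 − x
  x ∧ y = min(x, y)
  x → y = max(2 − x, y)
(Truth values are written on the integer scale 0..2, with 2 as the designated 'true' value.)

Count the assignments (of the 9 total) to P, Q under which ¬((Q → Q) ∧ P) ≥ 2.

P = 0, Q = 0 ↦ 2  ≥
P = 0, Q = 1 ↦ 2  ≥
P = 0, Q = 2 ↦ 2  ≥
P = 1, Q = 0 ↦ 1  <
P = 1, Q = 1 ↦ 1  <
P = 1, Q = 2 ↦ 1  <
P = 2, Q = 0 ↦ 0  <
P = 2, Q = 1 ↦ 1  <
P = 2, Q = 2 ↦ 0  <
So 3 of the 9 assignments meet the threshold.

3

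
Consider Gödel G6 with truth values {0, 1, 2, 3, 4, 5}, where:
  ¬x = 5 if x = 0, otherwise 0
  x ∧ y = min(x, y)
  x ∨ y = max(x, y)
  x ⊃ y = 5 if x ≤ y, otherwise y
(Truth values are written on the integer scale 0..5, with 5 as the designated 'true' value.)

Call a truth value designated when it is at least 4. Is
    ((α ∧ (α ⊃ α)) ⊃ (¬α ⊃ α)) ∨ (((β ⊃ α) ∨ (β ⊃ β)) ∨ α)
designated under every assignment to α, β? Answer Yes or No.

At α = 3, β = 1, for instance:
α ⊃ α = 3 ⊃ 3 = 5
α ∧ (α ⊃ α) = 3 ∧ 5 = 3
¬α = ¬3 = 0
¬α ⊃ α = 0 ⊃ 3 = 5
(α ∧ (α ⊃ α)) ⊃ (¬α ⊃ α) = 3 ⊃ 5 = 5
β ⊃ α = 1 ⊃ 3 = 5
β ⊃ β = 1 ⊃ 1 = 5
(β ⊃ α) ∨ (β ⊃ β) = 5 ∨ 5 = 5
((β ⊃ α) ∨ (β ⊃ β)) ∨ α = 5 ∨ 3 = 5
((α ∧ (α ⊃ α)) ⊃ (¬α ⊃ α)) ∨ (((β ⊃ α) ∨ (β ⊃ β)) ∨ α) = 5 ∨ 5 = 5
and checking the remaining 35 assignments likewise gives ≥ 4 in every case.

Yes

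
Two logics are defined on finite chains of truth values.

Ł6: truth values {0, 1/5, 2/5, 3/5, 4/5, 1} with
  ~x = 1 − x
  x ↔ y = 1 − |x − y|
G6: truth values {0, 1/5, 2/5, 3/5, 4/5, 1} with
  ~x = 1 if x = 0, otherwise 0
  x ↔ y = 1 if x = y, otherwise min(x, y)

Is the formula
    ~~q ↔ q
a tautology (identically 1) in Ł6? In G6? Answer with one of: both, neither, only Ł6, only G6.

only Ł6

In Ł6: every assignment gives 1 — tautology.
In G6: at q = 1/5 the value is 1/5 — not a tautology.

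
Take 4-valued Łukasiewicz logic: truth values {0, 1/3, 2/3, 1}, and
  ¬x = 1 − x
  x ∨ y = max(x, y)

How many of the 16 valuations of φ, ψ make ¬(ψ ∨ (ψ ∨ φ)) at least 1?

1

φ = 0, ψ = 0 ↦ 1  ≥
φ = 0, ψ = 1/3 ↦ 2/3  <
φ = 0, ψ = 2/3 ↦ 1/3  <
φ = 0, ψ = 1 ↦ 0  <
φ = 1/3, ψ = 0 ↦ 2/3  <
φ = 1/3, ψ = 1/3 ↦ 2/3  <
φ = 1/3, ψ = 2/3 ↦ 1/3  <
φ = 1/3, ψ = 1 ↦ 0  <
φ = 2/3, ψ = 0 ↦ 1/3  <
φ = 2/3, ψ = 1/3 ↦ 1/3  <
φ = 2/3, ψ = 2/3 ↦ 1/3  <
φ = 2/3, ψ = 1 ↦ 0  <
φ = 1, ψ = 0 ↦ 0  <
φ = 1, ψ = 1/3 ↦ 0  <
φ = 1, ψ = 2/3 ↦ 0  <
φ = 1, ψ = 1 ↦ 0  <
So 1 of the 16 assignments meets the threshold.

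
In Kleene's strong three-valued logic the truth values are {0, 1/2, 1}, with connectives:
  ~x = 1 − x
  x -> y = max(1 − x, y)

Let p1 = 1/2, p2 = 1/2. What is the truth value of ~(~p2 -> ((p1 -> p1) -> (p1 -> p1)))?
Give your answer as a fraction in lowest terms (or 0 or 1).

1/2

~p2 = ~1/2 = 1/2
p1 -> p1 = 1/2 -> 1/2 = 1/2
p1 -> p1 = 1/2 -> 1/2 = 1/2
(p1 -> p1) -> (p1 -> p1) = 1/2 -> 1/2 = 1/2
~p2 -> ((p1 -> p1) -> (p1 -> p1)) = 1/2 -> 1/2 = 1/2
~(~p2 -> ((p1 -> p1) -> (p1 -> p1))) = ~1/2 = 1/2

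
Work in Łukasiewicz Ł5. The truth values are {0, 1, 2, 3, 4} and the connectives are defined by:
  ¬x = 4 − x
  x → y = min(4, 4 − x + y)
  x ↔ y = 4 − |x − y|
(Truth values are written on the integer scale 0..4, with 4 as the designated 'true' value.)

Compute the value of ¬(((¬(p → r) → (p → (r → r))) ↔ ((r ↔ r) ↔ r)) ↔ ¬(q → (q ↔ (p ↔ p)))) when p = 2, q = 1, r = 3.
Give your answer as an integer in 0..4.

p → r = 2 → 3 = 4
¬(p → r) = ¬4 = 0
r → r = 3 → 3 = 4
p → (r → r) = 2 → 4 = 4
¬(p → r) → (p → (r → r)) = 0 → 4 = 4
r ↔ r = 3 ↔ 3 = 4
(r ↔ r) ↔ r = 4 ↔ 3 = 3
(¬(p → r) → (p → (r → r))) ↔ ((r ↔ r) ↔ r) = 4 ↔ 3 = 3
p ↔ p = 2 ↔ 2 = 4
q ↔ (p ↔ p) = 1 ↔ 4 = 1
q → (q ↔ (p ↔ p)) = 1 → 1 = 4
¬(q → (q ↔ (p ↔ p))) = ¬4 = 0
((¬(p → r) → (p → (r → r))) ↔ ((r ↔ r) ↔ r)) ↔ ¬(q → (q ↔ (p ↔ p))) = 3 ↔ 0 = 1
¬(((¬(p → r) → (p → (r → r))) ↔ ((r ↔ r) ↔ r)) ↔ ¬(q → (q ↔ (p ↔ p)))) = ¬1 = 3

3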